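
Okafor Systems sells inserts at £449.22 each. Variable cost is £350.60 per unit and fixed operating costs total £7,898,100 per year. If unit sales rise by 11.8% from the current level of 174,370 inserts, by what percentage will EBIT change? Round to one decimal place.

+21.8%

Total contribution margin = 174,370 × £98.62 = £17,196,369.40.
EBIT = £17,196,369.40 − £7,898,100 = £9,298,269.40.
So DOL = total CM / EBIT = £17,196,369.40 / £9,298,269.40 = 1.8494.
Operating income changes by 1.8494 × +11.8% = +21.8%.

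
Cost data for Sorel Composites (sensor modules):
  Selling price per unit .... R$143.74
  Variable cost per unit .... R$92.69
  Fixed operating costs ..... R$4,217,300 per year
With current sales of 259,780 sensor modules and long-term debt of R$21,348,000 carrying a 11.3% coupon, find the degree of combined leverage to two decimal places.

2.00

Total contribution margin = 259,780 × R$51.05 = R$13,261,769.00.
EBIT = R$13,261,769.00 − R$4,217,300 = R$9,044,469.00. Interest = R$2,412,324.00, so EBIT − I = R$6,632,145.00.
DCL = contribution ÷ (EBIT − I) = R$13,261,769.00 ÷ R$6,632,145.00 = 1.9996.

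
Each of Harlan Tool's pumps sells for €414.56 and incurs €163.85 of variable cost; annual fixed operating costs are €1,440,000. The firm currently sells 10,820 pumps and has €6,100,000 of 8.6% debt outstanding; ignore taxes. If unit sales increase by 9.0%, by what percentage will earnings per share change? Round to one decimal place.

+32.6%

Contribution at this volume is 10,820 × €250.71 = €2,712,682.20.
EBIT = €2,712,682.20 − €1,440,000 = €1,272,682.20.
After interest of €524,600.00, pre-tax earnings = €748,082.20.
Degree of combined leverage = contribution ÷ (EBIT − I) = €2,712,682.20 ÷ €748,082.20 = 3.6262.
%ΔEPS = DCL × %ΔSales = 3.6262 × +9.0% = +32.6%.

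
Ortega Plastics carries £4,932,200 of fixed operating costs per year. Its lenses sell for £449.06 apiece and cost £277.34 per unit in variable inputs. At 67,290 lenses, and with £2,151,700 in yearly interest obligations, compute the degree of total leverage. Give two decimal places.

2.58

Contribution at this volume is 67,290 × £171.72 = £11,555,038.80.
Operating income = contribution − fixed costs = £11,555,038.80 − £4,932,200 = £6,622,838.80. Interest = £2,151,700.00, so EBIT − I = £4,471,138.80.
Degree of total leverage = total CM / (EBIT − interest) = £11,555,038.80 / £4,471,138.80 = 2.5844.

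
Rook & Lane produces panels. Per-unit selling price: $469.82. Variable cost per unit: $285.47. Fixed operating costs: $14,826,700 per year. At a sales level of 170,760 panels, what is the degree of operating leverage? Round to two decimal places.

1.89

Total contribution margin = 170,760 × $184.35 = $31,479,606.00.
Subtracting fixed costs: EBIT = $31,479,606.00 − $14,826,700 = $16,652,906.00.
DOL = contribution ÷ EBIT = $31,479,606.00 ÷ $16,652,906.00 = 1.8903.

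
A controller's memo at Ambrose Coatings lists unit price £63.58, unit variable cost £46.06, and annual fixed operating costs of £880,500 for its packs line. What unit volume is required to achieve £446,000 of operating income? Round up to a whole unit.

75,714 packs

Each unit contributes £63.58 − £46.06 = £17.52.
Need Q such that Q × £17.52 − £880,500 = £446,000, i.e. Q = £1,326,500 / £17.52 = 75,713.47 → 75,714.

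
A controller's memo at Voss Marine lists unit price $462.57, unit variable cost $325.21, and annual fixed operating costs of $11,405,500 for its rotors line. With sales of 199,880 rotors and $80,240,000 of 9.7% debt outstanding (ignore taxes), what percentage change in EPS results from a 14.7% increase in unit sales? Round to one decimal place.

+48.8%

Total contribution margin = 199,880 × $137.36 = $27,455,516.80.
Subtracting fixed costs: EBIT = $27,455,516.80 − $11,405,500 = $16,050,016.80.
After interest of $7,783,280.00, pre-tax earnings = $8,266,736.80.
DCL = total CM / (EBIT − I) = $27,455,516.80 / $8,266,736.80 = 3.3212.
EPS therefore changes by 3.3212 × (+14.7%) = +48.8%.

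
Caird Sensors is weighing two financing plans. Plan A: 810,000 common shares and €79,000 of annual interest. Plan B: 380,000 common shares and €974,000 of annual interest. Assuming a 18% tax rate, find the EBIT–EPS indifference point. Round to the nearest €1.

€1,764,930

Set EPS_A = EPS_B: (EBIT − €79,000)(1 − 0.18) ÷ 810,000 = (EBIT − €974,000)(1 − 0.18) ÷ 380,000.
The (1 − t) factor cancels: (EBIT − 79,000) × 380,000 = (EBIT − 974,000) × 810,000.
Solving, EBIT = (974,000·810,000 − 79,000·380,000) / (810,000 − 380,000) = 758,920,000,000 / 430,000 = 1,764,930.23.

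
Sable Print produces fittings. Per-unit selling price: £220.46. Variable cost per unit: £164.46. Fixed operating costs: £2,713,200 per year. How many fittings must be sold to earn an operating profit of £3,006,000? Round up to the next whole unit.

102,129 fittings

Contribution margin per unit = £220.46 − £164.46 = £56.00.
Units = (FC + target) / CM = (£2,713,200 + £3,006,000) / £56.00 = 102,128.57, so 102,129 fittings.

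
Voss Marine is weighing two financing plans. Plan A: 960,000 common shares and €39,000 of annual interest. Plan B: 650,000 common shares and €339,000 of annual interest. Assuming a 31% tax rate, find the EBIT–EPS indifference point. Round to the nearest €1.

€968,032

Set EPS_A = EPS_B: (EBIT − €39,000)(1 − 0.31) ÷ 960,000 = (EBIT − €339,000)(1 − 0.31) ÷ 650,000.
The (1 − t) factor cancels: (EBIT − 39,000) × 650,000 = (EBIT − 339,000) × 960,000.
EBIT × (960,000 − 650,000) = 339,000 × 960,000 − 39,000 × 650,000 = 300,090,000,000, so EBIT = 300,090,000,000 ÷ 310,000 = 968,032.26.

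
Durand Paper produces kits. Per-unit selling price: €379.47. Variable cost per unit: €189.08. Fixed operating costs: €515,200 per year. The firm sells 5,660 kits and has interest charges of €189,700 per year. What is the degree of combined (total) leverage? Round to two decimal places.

2.89

Total contribution margin = 5,660 × €190.39 = €1,077,607.40.
EBIT = €1,077,607.40 − €515,200 = €562,407.40. Interest = €189,700.00.
DOL = €1,077,607.40 ÷ €562,407.40 = 1.9161; DFL = €562,407.40 ÷ €372,707.40 = 1.5090.
DCL = DOL × DFL = 1.9161 × 1.5090 = 2.8914.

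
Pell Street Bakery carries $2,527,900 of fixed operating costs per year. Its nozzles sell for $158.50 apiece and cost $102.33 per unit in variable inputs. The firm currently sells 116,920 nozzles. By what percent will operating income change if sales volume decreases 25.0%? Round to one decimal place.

Contribution at this volume is 116,920 × $56.17 = $6,567,396.40.
Operating income = contribution − fixed costs = $6,567,396.40 − $2,527,900 = $4,039,496.40.
DOL = contribution ÷ EBIT = $6,567,396.40 ÷ $4,039,496.40 = 1.6258.
So EBIT moves 1.6258 × (-25.0%) = -40.6%.

-40.6%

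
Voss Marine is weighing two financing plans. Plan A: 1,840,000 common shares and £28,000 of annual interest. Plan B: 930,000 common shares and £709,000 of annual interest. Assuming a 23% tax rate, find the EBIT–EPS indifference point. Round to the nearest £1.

At indifference, (EBIT − 28,000)(1 − t)/1,840,000 = (EBIT − 709,000)(1 − t)/930,000.
The (1 − t) factor cancels: (EBIT − 28,000) × 930,000 = (EBIT − 709,000) × 1,840,000.
Solving, EBIT = (709,000·1,840,000 − 28,000·930,000) / (1,840,000 − 930,000) = 1,278,520,000,000 / 910,000 = 1,404,967.03.

£1,404,967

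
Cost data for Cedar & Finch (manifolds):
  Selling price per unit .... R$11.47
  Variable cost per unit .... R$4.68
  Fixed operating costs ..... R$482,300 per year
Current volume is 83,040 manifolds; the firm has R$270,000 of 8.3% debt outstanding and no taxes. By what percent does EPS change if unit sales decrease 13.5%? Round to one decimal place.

Total contribution margin = 83,040 × R$6.79 = R$563,841.60.
EBIT = R$563,841.60 − R$482,300 = R$81,541.60.
Interest = R$22,410.00, so EBIT − I = R$59,131.60.
Degree of combined leverage = contribution ÷ (EBIT − I) = R$563,841.60 ÷ R$59,131.60 = 9.5354.
EPS therefore changes by 9.5354 × (-13.5%) = -128.7%.

-128.7%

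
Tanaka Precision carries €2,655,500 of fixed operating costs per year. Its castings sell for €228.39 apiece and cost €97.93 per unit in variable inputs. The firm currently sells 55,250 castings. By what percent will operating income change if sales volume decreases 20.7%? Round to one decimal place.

Contribution at this volume is 55,250 × €130.46 = €7,207,915.00.
Operating income = contribution − fixed costs = €7,207,915.00 − €2,655,500 = €4,552,415.00.
Degree of operating leverage = €7,207,915.00 / €4,552,415.00 = 1.5833.
%ΔEBIT = DOL × %ΔSales = 1.5833 × -20.7% = -32.8%.

-32.8%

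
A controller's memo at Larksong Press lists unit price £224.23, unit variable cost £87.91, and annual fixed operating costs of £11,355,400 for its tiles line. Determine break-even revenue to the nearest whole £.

£18,678,267

CM per unit = £224.23 − £87.91 = £136.32; CM ratio = £136.32 / £224.23 = 0.6079.
Break-even sales = FC ÷ CM ratio = £11,355,400 × £224.23 / £136.32 = £18,678,267.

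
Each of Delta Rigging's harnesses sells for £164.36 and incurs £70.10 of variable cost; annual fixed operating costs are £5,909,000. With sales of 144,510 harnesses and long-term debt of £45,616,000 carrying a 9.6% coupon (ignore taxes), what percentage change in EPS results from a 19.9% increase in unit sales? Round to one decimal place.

+81.3%

At 144,510 units, contribution = 144,510 × £94.26 = £13,621,512.60.
Subtracting fixed costs: EBIT = £13,621,512.60 − £5,909,000 = £7,712,512.60.
Interest = £4,379,136.00, so EBIT − I = £3,333,376.60.
DCL = total CM / (EBIT − I) = £13,621,512.60 / £3,333,376.60 = 4.0864.
EPS therefore changes by 4.0864 × (+19.9%) = +81.3%.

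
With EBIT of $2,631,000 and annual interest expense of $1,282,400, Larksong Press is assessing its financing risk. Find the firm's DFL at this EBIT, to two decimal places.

1.95

Annual interest charges come to $1,282,400.00.
DFL = EBIT ÷ (EBIT − I) = $2,631,000 ÷ ($2,631,000 − $1,282,400.00) = $2,631,000 ÷ $1,348,600.00 = 1.9509.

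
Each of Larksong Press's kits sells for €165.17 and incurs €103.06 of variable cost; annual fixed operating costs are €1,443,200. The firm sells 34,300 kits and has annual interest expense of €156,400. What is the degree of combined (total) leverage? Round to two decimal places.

Contribution at this volume is 34,300 × €62.11 = €2,130,373.00.
Subtracting fixed costs: EBIT = €2,130,373.00 − €1,443,200 = €687,173.00. Interest = €156,400.00, so EBIT − I = €530,773.00.
Degree of total leverage = total CM / (EBIT − interest) = €2,130,373.00 / €530,773.00 = 4.0137.

4.01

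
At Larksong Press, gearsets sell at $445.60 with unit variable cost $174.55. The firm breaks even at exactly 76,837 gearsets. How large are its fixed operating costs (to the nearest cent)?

Contribution margin per unit = $445.60 − $174.55 = $271.05.
Fixed costs = break-even units × CM = 76,837 × $271.05 = $20,826,668.85.

$20,826,668.85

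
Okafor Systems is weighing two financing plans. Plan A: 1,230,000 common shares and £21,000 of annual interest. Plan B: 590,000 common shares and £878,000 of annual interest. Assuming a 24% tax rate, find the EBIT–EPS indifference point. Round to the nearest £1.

At indifference, (EBIT − 21,000)(1 − t)/1,230,000 = (EBIT − 878,000)(1 − t)/590,000.
The (1 − t) factor cancels: (EBIT − 21,000) × 590,000 = (EBIT − 878,000) × 1,230,000.
EBIT × (1,230,000 − 590,000) = 878,000 × 1,230,000 − 21,000 × 590,000 = 1,067,550,000,000, so EBIT = 1,067,550,000,000 ÷ 640,000 = 1,668,046.88.

£1,668,047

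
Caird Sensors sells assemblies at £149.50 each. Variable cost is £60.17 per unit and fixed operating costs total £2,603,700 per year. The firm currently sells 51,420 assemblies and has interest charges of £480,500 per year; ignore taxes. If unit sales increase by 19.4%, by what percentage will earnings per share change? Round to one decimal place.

+59.0%

Total contribution margin = 51,420 × £89.33 = £4,593,348.60.
Subtracting fixed costs: EBIT = £4,593,348.60 − £2,603,700 = £1,989,648.60.
After interest of £480,500.00, pre-tax earnings = £1,509,148.60.
Degree of combined leverage = contribution ÷ (EBIT − I) = £4,593,348.60 ÷ £1,509,148.60 = 3.0437.
%ΔEPS = DCL × %ΔSales = 3.0437 × +19.4% = +59.0%.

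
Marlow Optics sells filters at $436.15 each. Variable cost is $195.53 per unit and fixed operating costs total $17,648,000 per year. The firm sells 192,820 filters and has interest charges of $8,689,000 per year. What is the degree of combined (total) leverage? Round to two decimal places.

Contribution at this volume is 192,820 × $240.62 = $46,396,348.40.
Subtracting fixed costs: EBIT = $46,396,348.40 − $17,648,000 = $28,748,348.40. Interest = $8,689,000.00, so EBIT − I = $20,059,348.40.
Degree of total leverage = total CM / (EBIT − interest) = $46,396,348.40 / $20,059,348.40 = 2.3130.

2.31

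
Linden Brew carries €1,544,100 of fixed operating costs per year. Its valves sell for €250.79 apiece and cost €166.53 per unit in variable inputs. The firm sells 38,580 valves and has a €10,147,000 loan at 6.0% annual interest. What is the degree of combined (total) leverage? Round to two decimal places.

2.96

Contribution at this volume is 38,580 × €84.26 = €3,250,750.80.
Subtracting fixed costs: EBIT = €3,250,750.80 − €1,544,100 = €1,706,650.80. Interest = €608,820.00.
DOL = €3,250,750.80 ÷ €1,706,650.80 = 1.9048; DFL = €1,706,650.80 ÷ €1,097,830.80 = 1.5546.
Combined leverage = 1.9048 × 1.5546 = 2.9612.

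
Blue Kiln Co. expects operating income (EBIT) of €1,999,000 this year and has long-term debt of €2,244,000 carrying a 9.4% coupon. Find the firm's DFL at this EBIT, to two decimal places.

1.12

Annual interest charges come to €210,936.00.
DFL = EBIT ÷ (EBIT − I) = €1,999,000 ÷ (€1,999,000 − €210,936.00) = €1,999,000 ÷ €1,788,064.00 = 1.1180.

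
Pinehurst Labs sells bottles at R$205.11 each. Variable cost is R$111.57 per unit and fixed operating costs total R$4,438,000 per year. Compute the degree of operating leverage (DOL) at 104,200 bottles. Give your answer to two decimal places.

At 104,200 units, contribution = 104,200 × R$93.54 = R$9,746,868.00.
Operating income = contribution − fixed costs = R$9,746,868.00 − R$4,438,000 = R$5,308,868.00.
So DOL = total CM / EBIT = R$9,746,868.00 / R$5,308,868.00 = 1.8360.

1.84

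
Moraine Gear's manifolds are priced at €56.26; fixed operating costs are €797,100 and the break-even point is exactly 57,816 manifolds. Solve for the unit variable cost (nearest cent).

Contribution per unit must be FC / Q = €797,100 / 57,816 = €13.7868.
Hence VC = price − CM = €56.26 − €13.7868 = €42.47.

€42.47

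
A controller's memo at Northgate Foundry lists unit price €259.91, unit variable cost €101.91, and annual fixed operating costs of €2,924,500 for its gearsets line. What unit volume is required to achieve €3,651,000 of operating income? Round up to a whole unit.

Contribution margin per unit = €259.91 − €101.91 = €158.00.
Units = (FC + target) / CM = (€2,924,500 + €3,651,000) / €158.00 = 41,617.09, so 41,618 gearsets.

41,618 gearsets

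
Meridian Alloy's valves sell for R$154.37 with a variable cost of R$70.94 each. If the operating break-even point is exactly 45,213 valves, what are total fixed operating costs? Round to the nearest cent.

Unit CM = price − variable cost = R$154.37 − R$70.94 = R$83.43.
Fixed costs = break-even units × CM = 45,213 × R$83.43 = R$3,772,120.59.

R$3,772,120.59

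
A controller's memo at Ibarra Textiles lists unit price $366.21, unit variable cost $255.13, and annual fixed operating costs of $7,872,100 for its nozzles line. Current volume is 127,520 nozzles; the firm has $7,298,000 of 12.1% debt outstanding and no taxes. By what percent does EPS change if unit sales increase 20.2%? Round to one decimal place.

+52.9%

At 127,520 units, contribution = 127,520 × $111.08 = $14,164,921.60.
EBIT = $14,164,921.60 − $7,872,100 = $6,292,821.60.
Interest = $883,058.00, so EBIT − I = $5,409,763.60.
Degree of combined leverage = contribution ÷ (EBIT − I) = $14,164,921.60 ÷ $5,409,763.60 = 2.6184.
EPS therefore changes by 2.6184 × (+20.2%) = +52.9%.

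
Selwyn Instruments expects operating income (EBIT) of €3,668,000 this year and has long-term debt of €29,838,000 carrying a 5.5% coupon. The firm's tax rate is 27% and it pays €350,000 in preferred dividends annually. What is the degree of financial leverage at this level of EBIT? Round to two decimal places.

2.37

Annual interest charges come to €1,641,090.00.
Pre-tax preferred-dividend burden = €350,000 ÷ (1 − 0.27) = €479,452.05.
DFL = EBIT ÷ [EBIT − I − D_p/(1−t)] = €3,668,000 ÷ [€3,668,000 − €1,641,090.00 − €479,452.05] = €3,668,000 ÷ €1,547,457.95 = 2.3703.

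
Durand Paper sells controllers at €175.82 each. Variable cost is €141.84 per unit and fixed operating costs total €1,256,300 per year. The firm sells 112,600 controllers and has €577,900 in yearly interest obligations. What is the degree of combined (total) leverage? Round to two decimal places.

1.92

Total contribution margin = 112,600 × €33.98 = €3,826,148.00.
Subtracting fixed costs: EBIT = €3,826,148.00 − €1,256,300 = €2,569,848.00. Interest = €577,900.00, so EBIT − I = €1,991,948.00.
DCL = contribution ÷ (EBIT − I) = €3,826,148.00 ÷ €1,991,948.00 = 1.9208.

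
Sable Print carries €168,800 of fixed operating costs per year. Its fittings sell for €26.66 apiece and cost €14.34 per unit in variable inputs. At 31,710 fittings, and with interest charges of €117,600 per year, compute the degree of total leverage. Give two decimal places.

Total contribution margin = 31,710 × €12.32 = €390,667.20.
EBIT = €390,667.20 − €168,800 = €221,867.20. Interest = €117,600.00.
DOL = €390,667.20 ÷ €221,867.20 = 1.7608; DFL = €221,867.20 ÷ €104,267.20 = 2.1279.
Combined leverage = 1.7608 × 2.1279 = 3.7468.

3.75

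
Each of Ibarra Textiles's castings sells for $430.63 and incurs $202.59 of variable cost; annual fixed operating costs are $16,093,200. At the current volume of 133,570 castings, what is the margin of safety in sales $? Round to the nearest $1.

Each unit contributes $430.63 − $202.59 = $228.04. Break-even units = $16,093,200 ÷ $228.04 = 70,571.83; break-even revenue = 70,571.83 × $430.63 = $30,390,346.94.
Actual sales revenue = 133,570 × $430.63 = $57,519,249.10.
Margin of safety = $57,519,249.10 − $30,390,346.94 = $27,128,902.

$27,128,902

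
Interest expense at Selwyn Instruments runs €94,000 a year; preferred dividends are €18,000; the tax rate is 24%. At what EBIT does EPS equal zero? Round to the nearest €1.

€117,684

Grossing the preferred dividend up to pre-tax terms: €18,000 / (1 − 0.24) = €23,684.21.
EPS = 0 when EBIT covers interest plus the pre-tax preferred burden: €94,000 + €23,684.21 = €117,684.21.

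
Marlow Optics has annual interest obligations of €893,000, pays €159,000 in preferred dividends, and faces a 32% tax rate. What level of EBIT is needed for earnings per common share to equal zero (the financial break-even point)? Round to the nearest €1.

Preferred dividends are paid after tax, so their pre-tax equivalent is €159,000 ÷ (1 − 0.32) = €233,823.53.
Financial break-even EBIT = interest + D_p ÷ (1 − t) = €893,000 + €233,823.53 = €1,126,823.53.

€1,126,824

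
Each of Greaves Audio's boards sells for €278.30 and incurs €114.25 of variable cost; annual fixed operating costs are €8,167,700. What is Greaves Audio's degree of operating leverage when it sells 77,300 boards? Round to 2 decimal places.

Contribution at this volume is 77,300 × €164.05 = €12,681,065.00.
Operating income = contribution − fixed costs = €12,681,065.00 − €8,167,700 = €4,513,365.00.
So DOL = total CM / EBIT = €12,681,065.00 / €4,513,365.00 = 2.8097.

2.81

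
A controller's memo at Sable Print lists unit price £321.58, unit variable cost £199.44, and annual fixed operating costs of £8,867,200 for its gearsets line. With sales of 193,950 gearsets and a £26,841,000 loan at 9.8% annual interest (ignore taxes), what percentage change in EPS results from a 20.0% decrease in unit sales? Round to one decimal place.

-38.9%

At 193,950 units, contribution = 193,950 × £122.14 = £23,689,053.00.
Subtracting fixed costs: EBIT = £23,689,053.00 − £8,867,200 = £14,821,853.00.
After interest of £2,630,418.00, pre-tax earnings = £12,191,435.00.
Degree of combined leverage = contribution ÷ (EBIT − I) = £23,689,053.00 ÷ £12,191,435.00 = 1.9431.
%ΔEPS = DCL × %ΔSales = 1.9431 × -20.0% = -38.9%.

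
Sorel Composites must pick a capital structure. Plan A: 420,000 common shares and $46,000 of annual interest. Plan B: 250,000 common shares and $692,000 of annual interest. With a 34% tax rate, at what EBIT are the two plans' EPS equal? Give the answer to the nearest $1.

Set EPS_A = EPS_B: (EBIT − $46,000)(1 − 0.34) ÷ 420,000 = (EBIT − $692,000)(1 − 0.34) ÷ 250,000.
The (1 − t) factor cancels: (EBIT − 46,000) × 250,000 = (EBIT − 692,000) × 420,000.
Solving, EBIT = (692,000·420,000 − 46,000·250,000) / (420,000 − 250,000) = 279,140,000,000 / 170,000 = 1,642,000.00.

$1,642,000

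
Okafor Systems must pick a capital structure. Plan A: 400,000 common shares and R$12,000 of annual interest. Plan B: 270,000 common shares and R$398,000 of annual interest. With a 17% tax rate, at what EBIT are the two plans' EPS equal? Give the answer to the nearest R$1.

At indifference, (EBIT − 12,000)(1 − t)/400,000 = (EBIT − 398,000)(1 − t)/270,000.
The (1 − t) factor cancels: (EBIT − 12,000) × 270,000 = (EBIT − 398,000) × 400,000.
Solving, EBIT = (398,000·400,000 − 12,000·270,000) / (400,000 − 270,000) = 155,960,000,000 / 130,000 = 1,199,692.31.

R$1,199,692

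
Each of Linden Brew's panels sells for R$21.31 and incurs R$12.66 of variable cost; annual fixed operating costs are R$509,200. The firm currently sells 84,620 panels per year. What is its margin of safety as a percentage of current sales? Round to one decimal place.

30.4%

Each unit contributes R$21.31 − R$12.66 = R$8.65. Break-even units = R$509,200 ÷ R$8.65 = 58,867.05; break-even revenue = 58,867.05 × R$21.31 = R$1,254,456.88.
Current sales = 84,620 × R$21.31 = R$1,803,252.20.
Margin of safety = (R$1,803,252.20 − R$1,254,456.88) ÷ R$1,803,252.20 = 30.4%.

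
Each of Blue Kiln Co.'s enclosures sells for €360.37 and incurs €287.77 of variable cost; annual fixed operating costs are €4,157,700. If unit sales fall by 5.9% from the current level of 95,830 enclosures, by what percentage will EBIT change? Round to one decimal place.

-14.7%

Total contribution margin = 95,830 × €72.60 = €6,957,258.00.
Operating income = contribution − fixed costs = €6,957,258.00 − €4,157,700 = €2,799,558.00.
DOL = contribution ÷ EBIT = €6,957,258.00 ÷ €2,799,558.00 = 2.4851.
%ΔEBIT = DOL × %ΔSales = 2.4851 × -5.9% = -14.7%.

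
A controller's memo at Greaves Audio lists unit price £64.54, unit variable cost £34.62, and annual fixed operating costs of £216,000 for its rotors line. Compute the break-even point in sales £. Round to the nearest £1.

CM per unit = £64.54 − £34.62 = £29.92; CM ratio = £29.92 / £64.54 = 0.4636.
Break-even revenue = fixed costs × price ÷ CM = £216,000 × £64.54 ÷ £29.92 = £465,930.

£465,930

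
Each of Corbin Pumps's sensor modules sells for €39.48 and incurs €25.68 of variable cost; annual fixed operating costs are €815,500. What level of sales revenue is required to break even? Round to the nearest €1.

Contribution margin per unit = €39.48 − €25.68 = €13.80, a CM ratio of €13.80 ÷ €39.48 = 0.3495.
Break-even sales = FC ÷ CM ratio = €815,500 × €39.48 / €13.80 = €2,333,039.

€2,333,039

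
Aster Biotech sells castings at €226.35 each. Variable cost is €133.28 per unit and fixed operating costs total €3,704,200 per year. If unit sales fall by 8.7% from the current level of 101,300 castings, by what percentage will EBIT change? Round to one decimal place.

-14.3%

Contribution at this volume is 101,300 × €93.07 = €9,427,991.00.
EBIT = €9,427,991.00 − €3,704,200 = €5,723,791.00.
DOL = contribution ÷ EBIT = €9,427,991.00 ÷ €5,723,791.00 = 1.6472.
So EBIT moves 1.6472 × (-8.7%) = -14.3%.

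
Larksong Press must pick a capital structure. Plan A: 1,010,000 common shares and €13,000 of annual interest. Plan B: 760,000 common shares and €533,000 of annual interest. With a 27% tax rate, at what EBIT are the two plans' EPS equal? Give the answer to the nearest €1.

€2,113,800

Set EPS_A = EPS_B: (EBIT − €13,000)(1 − 0.27) ÷ 1,010,000 = (EBIT − €533,000)(1 − 0.27) ÷ 760,000.
Cancelling (1 − t) and cross-multiplying: 760,000·(EBIT − 13,000) = 1,010,000·(EBIT − 533,000).
Solving, EBIT = (533,000·1,010,000 − 13,000·760,000) / (1,010,000 − 760,000) = 528,450,000,000 / 250,000 = 2,113,800.00.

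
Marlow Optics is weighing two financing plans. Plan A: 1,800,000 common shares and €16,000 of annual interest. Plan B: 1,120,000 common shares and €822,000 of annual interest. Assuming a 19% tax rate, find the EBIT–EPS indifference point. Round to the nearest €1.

At indifference, (EBIT − 16,000)(1 − t)/1,800,000 = (EBIT − 822,000)(1 − t)/1,120,000.
Cancelling (1 − t) and cross-multiplying: 1,120,000·(EBIT − 16,000) = 1,800,000·(EBIT − 822,000).
Solving, EBIT = (822,000·1,800,000 − 16,000·1,120,000) / (1,800,000 − 1,120,000) = 1,461,680,000,000 / 680,000 = 2,149,529.41.

€2,149,529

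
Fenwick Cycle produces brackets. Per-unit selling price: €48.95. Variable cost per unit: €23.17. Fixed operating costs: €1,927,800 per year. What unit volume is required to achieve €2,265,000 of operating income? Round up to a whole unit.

162,638 brackets

Each unit contributes €48.95 − €23.17 = €25.78.
Required volume = (fixed costs + target profit) ÷ CM = (€1,927,800 + €2,265,000) ÷ €25.78 = 162,637.70, so 162,638 brackets.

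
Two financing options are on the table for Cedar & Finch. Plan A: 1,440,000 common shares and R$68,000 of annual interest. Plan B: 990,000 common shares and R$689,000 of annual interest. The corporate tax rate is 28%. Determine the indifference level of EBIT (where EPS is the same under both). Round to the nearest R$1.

R$2,055,200

At indifference, (EBIT − 68,000)(1 − t)/1,440,000 = (EBIT − 689,000)(1 − t)/990,000.
Cancelling (1 − t) and cross-multiplying: 990,000·(EBIT − 68,000) = 1,440,000·(EBIT − 689,000).
EBIT × (1,440,000 − 990,000) = 689,000 × 1,440,000 − 68,000 × 990,000 = 924,840,000,000, so EBIT = 924,840,000,000 ÷ 450,000 = 2,055,200.00.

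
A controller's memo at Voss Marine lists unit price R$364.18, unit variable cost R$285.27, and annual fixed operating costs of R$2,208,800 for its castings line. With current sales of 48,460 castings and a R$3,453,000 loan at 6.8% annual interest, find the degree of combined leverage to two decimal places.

2.77

Contribution at this volume is 48,460 × R$78.91 = R$3,823,978.60.
Subtracting fixed costs: EBIT = R$3,823,978.60 − R$2,208,800 = R$1,615,178.60. Interest = R$234,804.00.
DOL = R$3,823,978.60 ÷ R$1,615,178.60 = 2.3675; DFL = R$1,615,178.60 ÷ R$1,380,374.60 = 1.1701.
DCL = DOL × DFL = 2.3675 × 1.1701 = 2.7702.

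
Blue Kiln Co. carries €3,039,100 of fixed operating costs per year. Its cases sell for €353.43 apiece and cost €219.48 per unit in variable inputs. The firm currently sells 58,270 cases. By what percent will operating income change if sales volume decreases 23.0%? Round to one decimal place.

Total contribution margin = 58,270 × €133.95 = €7,805,266.50.
EBIT = €7,805,266.50 − €3,039,100 = €4,766,166.50.
So DOL = total CM / EBIT = €7,805,266.50 / €4,766,166.50 = 1.6376.
So EBIT moves 1.6376 × (-23.0%) = -37.7%.

-37.7%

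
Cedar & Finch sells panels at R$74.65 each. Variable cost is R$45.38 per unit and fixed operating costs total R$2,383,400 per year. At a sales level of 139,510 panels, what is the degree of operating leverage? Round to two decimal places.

Total contribution margin = 139,510 × R$29.27 = R$4,083,457.70.
Subtracting fixed costs: EBIT = R$4,083,457.70 − R$2,383,400 = R$1,700,057.70.
So DOL = total CM / EBIT = R$4,083,457.70 / R$1,700,057.70 = 2.4020.

2.40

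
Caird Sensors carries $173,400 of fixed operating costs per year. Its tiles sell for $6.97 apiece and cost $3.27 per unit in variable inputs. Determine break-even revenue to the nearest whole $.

Contribution margin per unit = $6.97 − $3.27 = $3.70, a CM ratio of $3.70 ÷ $6.97 = 0.5308.
Break-even sales = FC ÷ CM ratio = $173,400 × $6.97 / $3.70 = $326,648.

$326,648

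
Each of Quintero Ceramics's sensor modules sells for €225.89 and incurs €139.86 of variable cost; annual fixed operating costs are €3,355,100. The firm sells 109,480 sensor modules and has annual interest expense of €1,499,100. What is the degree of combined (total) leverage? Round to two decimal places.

2.06

Contribution at this volume is 109,480 × €86.03 = €9,418,564.40.
EBIT = €9,418,564.40 − €3,355,100 = €6,063,464.40. Interest = €1,499,100.00.
DOL = €9,418,564.40 ÷ €6,063,464.40 = 1.5533; DFL = €6,063,464.40 ÷ €4,564,364.40 = 1.3284.
Combined leverage = 1.5533 × 1.3284 = 2.0634.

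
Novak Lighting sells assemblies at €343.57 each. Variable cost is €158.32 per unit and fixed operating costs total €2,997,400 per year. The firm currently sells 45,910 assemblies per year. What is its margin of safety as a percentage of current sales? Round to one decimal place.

64.8%

Unit CM = price − variable cost = €343.57 − €158.32 = €185.25. Break-even units = €2,997,400 ÷ €185.25 = 16,180.30; break-even revenue = 16,180.30 × €343.57 = €5,559,064.60.
Actual sales revenue = 45,910 × €343.57 = €15,773,298.70.
Margin of safety = (€15,773,298.70 − €5,559,064.60) ÷ €15,773,298.70 = 64.8%.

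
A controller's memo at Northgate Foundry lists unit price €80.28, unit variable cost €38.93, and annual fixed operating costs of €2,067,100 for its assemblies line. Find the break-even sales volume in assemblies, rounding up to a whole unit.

Contribution margin per unit = €80.28 − €38.93 = €41.35.
Units to break even: €2,067,100 ÷ €41.35 = 49,990.33, rounded up to 49,991.

49,991 assemblies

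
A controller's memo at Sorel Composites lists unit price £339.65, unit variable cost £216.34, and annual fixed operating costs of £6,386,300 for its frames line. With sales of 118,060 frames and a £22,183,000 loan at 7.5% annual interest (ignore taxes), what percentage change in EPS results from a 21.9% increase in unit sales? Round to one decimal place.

+49.0%

Contribution at this volume is 118,060 × £123.31 = £14,557,978.60.
Subtracting fixed costs: EBIT = £14,557,978.60 − £6,386,300 = £8,171,678.60.
After interest of £1,663,725.00, pre-tax earnings = £6,507,953.60.
Degree of combined leverage = contribution ÷ (EBIT − I) = £14,557,978.60 ÷ £6,507,953.60 = 2.2370.
%ΔEPS = DCL × %ΔSales = 2.2370 × +21.9% = +49.0%.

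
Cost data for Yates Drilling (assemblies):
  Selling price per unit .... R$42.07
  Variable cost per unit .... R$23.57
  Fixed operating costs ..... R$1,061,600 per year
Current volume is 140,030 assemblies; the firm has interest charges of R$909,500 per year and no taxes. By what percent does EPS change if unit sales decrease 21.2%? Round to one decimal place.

-88.7%

Contribution at this volume is 140,030 × R$18.50 = R$2,590,555.00.
Subtracting fixed costs: EBIT = R$2,590,555.00 − R$1,061,600 = R$1,528,955.00.
After interest of R$909,500.00, pre-tax earnings = R$619,455.00.
Degree of combined leverage = contribution ÷ (EBIT − I) = R$2,590,555.00 ÷ R$619,455.00 = 4.1820.
%ΔEPS = DCL × %ΔSales = 4.1820 × -21.2% = -88.7%.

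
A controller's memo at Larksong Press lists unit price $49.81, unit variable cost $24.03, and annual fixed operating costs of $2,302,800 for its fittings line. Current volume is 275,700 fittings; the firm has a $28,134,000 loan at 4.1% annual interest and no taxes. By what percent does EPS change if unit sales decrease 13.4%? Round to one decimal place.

-26.1%

At 275,700 units, contribution = 275,700 × $25.78 = $7,107,546.00.
Subtracting fixed costs: EBIT = $7,107,546.00 − $2,302,800 = $4,804,746.00.
After interest of $1,153,494.00, pre-tax earnings = $3,651,252.00.
Degree of combined leverage = contribution ÷ (EBIT − I) = $7,107,546.00 ÷ $3,651,252.00 = 1.9466.
%ΔEPS = DCL × %ΔSales = 1.9466 × -13.4% = -26.1%.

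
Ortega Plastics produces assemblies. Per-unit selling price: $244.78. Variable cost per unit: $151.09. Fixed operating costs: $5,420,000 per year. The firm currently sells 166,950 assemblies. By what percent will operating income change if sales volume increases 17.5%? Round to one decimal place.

Total contribution margin = 166,950 × $93.69 = $15,641,545.50.
Subtracting fixed costs: EBIT = $15,641,545.50 − $5,420,000 = $10,221,545.50.
So DOL = total CM / EBIT = $15,641,545.50 / $10,221,545.50 = 1.5303.
Operating income changes by 1.5303 × +17.5% = +26.8%.

+26.8%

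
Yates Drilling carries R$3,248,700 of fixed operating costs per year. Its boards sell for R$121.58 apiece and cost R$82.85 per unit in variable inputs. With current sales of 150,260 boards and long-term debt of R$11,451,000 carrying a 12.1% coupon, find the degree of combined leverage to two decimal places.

Contribution at this volume is 150,260 × R$38.73 = R$5,819,569.80.
Operating income = contribution − fixed costs = R$5,819,569.80 − R$3,248,700 = R$2,570,869.80. Interest = R$1,385,571.00, so EBIT − I = R$1,185,298.80.
Degree of total leverage = total CM / (EBIT − interest) = R$5,819,569.80 / R$1,185,298.80 = 4.9098.

4.91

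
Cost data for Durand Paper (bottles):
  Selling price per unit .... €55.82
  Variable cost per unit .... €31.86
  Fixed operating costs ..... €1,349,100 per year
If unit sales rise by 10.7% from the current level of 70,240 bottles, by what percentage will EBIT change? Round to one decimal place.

+53.9%

Total contribution margin = 70,240 × €23.96 = €1,682,950.40.
Operating income = contribution − fixed costs = €1,682,950.40 − €1,349,100 = €333,850.40.
Degree of operating leverage = €1,682,950.40 / €333,850.40 = 5.0410.
So EBIT moves 5.0410 × (+10.7%) = +53.9%.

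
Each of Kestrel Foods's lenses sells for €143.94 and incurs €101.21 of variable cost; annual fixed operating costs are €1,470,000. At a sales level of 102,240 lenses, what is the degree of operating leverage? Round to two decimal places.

1.51

Contribution at this volume is 102,240 × €42.73 = €4,368,715.20.
Subtracting fixed costs: EBIT = €4,368,715.20 − €1,470,000 = €2,898,715.20.
So DOL = total CM / EBIT = €4,368,715.20 / €2,898,715.20 = 1.5071.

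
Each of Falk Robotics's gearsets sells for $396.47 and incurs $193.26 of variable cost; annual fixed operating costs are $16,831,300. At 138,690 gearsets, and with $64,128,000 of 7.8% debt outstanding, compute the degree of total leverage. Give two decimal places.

Total contribution margin = 138,690 × $203.21 = $28,183,194.90.
Subtracting fixed costs: EBIT = $28,183,194.90 − $16,831,300 = $11,351,894.90. Interest = $5,001,984.00, so EBIT − I = $6,349,910.90.
DCL = contribution ÷ (EBIT − I) = $28,183,194.90 ÷ $6,349,910.90 = 4.4384.

4.44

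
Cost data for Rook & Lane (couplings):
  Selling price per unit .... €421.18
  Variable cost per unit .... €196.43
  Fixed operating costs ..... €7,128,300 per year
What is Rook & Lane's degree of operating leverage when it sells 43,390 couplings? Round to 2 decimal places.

3.72

Total contribution margin = 43,390 × €224.75 = €9,751,902.50.
EBIT = €9,751,902.50 − €7,128,300 = €2,623,602.50.
So DOL = total CM / EBIT = €9,751,902.50 / €2,623,602.50 = 3.7170.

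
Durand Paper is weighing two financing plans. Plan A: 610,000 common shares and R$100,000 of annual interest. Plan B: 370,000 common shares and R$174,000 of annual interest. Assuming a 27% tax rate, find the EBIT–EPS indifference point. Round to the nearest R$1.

R$288,083

Set EPS_A = EPS_B: (EBIT − R$100,000)(1 − 0.27) ÷ 610,000 = (EBIT − R$174,000)(1 − 0.27) ÷ 370,000.
The (1 − t) factor cancels: (EBIT − 100,000) × 370,000 = (EBIT − 174,000) × 610,000.
EBIT × (610,000 − 370,000) = 174,000 × 610,000 − 100,000 × 370,000 = 69,140,000,000, so EBIT = 69,140,000,000 ÷ 240,000 = 288,083.33.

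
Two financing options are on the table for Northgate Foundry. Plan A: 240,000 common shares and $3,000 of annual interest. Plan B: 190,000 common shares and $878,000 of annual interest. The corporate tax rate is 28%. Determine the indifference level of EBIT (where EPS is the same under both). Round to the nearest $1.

$4,203,000

At indifference, (EBIT − 3,000)(1 − t)/240,000 = (EBIT − 878,000)(1 − t)/190,000.
The (1 − t) factor cancels: (EBIT − 3,000) × 190,000 = (EBIT − 878,000) × 240,000.
Solving, EBIT = (878,000·240,000 − 3,000·190,000) / (240,000 − 190,000) = 210,150,000,000 / 50,000 = 4,203,000.00.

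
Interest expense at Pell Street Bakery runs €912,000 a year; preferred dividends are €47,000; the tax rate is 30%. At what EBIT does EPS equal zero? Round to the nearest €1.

€979,143

Grossing the preferred dividend up to pre-tax terms: €47,000 / (1 − 0.30) = €67,142.86.
Financial break-even EBIT = interest + D_p ÷ (1 − t) = €912,000 + €67,142.86 = €979,142.86.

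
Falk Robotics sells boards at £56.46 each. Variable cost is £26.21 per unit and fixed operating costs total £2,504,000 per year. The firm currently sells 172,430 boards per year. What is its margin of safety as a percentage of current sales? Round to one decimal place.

52.0%

Unit CM = price − variable cost = £56.46 − £26.21 = £30.25. Break-even units = £2,504,000 ÷ £30.25 = 82,776.86; break-even revenue = 82,776.86 × £56.46 = £4,673,581.49.
Actual sales revenue = 172,430 × £56.46 = £9,735,397.80.
Margin of safety = (£9,735,397.80 − £4,673,581.49) ÷ £9,735,397.80 = 52.0%.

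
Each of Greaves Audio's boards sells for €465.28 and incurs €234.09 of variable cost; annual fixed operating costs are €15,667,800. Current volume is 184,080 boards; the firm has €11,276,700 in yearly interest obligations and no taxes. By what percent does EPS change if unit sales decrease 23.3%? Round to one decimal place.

At 184,080 units, contribution = 184,080 × €231.19 = €42,557,455.20.
Subtracting fixed costs: EBIT = €42,557,455.20 − €15,667,800 = €26,889,655.20.
Interest = €11,276,700.00, so EBIT − I = €15,612,955.20.
Degree of combined leverage = contribution ÷ (EBIT − I) = €42,557,455.20 ÷ €15,612,955.20 = 2.7258.
%ΔEPS = DCL × %ΔSales = 2.7258 × -23.3% = -63.5%.

-63.5%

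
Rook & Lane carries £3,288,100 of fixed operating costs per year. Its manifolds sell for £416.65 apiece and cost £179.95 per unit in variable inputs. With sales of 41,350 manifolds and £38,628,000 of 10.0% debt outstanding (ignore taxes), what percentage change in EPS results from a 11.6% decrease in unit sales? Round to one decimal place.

At 41,350 units, contribution = 41,350 × £236.70 = £9,787,545.00.
Operating income = contribution − fixed costs = £9,787,545.00 − £3,288,100 = £6,499,445.00.
After interest of £3,862,800.00, pre-tax earnings = £2,636,645.00.
DCL = total CM / (EBIT − I) = £9,787,545.00 / £2,636,645.00 = 3.7121.
%ΔEPS = DCL × %ΔSales = 3.7121 × -11.6% = -43.1%.

-43.1%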